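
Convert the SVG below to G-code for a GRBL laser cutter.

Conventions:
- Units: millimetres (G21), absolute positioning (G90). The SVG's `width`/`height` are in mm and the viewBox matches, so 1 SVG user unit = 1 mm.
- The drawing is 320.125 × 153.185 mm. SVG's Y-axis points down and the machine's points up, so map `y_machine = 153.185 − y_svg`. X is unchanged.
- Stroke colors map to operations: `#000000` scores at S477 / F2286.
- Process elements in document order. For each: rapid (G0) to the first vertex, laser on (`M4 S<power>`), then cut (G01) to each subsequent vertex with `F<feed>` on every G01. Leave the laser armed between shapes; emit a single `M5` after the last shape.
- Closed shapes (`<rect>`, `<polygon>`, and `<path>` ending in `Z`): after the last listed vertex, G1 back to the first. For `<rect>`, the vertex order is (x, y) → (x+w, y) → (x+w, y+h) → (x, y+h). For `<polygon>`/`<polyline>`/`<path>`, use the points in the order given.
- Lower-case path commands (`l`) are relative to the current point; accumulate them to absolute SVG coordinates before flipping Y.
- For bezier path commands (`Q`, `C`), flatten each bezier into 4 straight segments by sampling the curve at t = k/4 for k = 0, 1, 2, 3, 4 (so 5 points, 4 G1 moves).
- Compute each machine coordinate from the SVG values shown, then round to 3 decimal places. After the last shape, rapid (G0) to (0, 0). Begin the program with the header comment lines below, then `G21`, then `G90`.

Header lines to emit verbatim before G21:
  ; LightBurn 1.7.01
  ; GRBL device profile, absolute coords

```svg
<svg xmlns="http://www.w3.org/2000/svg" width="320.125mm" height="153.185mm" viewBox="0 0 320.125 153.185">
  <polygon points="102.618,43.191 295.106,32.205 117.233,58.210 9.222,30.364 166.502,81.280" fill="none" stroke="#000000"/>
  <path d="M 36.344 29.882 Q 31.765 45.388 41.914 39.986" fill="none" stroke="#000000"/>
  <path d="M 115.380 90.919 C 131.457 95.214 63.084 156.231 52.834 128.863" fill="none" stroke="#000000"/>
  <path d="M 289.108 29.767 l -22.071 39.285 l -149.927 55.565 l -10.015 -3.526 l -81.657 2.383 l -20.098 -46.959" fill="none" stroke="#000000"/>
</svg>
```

1 u = 1 mm; y_m = 153.185 − y.

[1] `<polygon>` closed polygon, #000000→score S477 F2286: (102.618,109.994) → (295.106,120.980) → (117.233,94.975) → (9.222,122.821) → (166.502,71.905) → (102.618,109.994) (closed)

[2] `<path>` quadratic bezier, #000000→score S477 F2286: (36.344,123.303) → (34.975,116.857) → (35.447,113.024) → (37.760,111.805) → (41.914,113.199)

[3] `<path>` cubic bezier, #000000→score S477 F2286: (115.380,62.266) → (113.831,50.677) → (93.980,31.420) → (69.192,18.101) → (52.834,24.322)

[4] `<path>` open polyline, #000000→score S477 F2286: (289.108,123.418) → (267.037,84.133) → (117.110,28.568) → (107.095,32.094) → (25.438,29.711) → (5.340,76.670)

; LightBurn 1.7.01
; GRBL device profile, absolute coords
G21
G90
G0 X102.618 Y109.994
M4 S477
G01 X295.106 Y120.980 F2286
G01 X117.233 Y94.975 F2286
G01 X9.222 Y122.821 F2286
G01 X166.502 Y71.905 F2286
G01 X102.618 Y109.994 F2286
G0 X36.344 Y123.303
M4 S477
G01 X34.975 Y116.857 F2286
G01 X35.447 Y113.024 F2286
G01 X37.760 Y111.805 F2286
G01 X41.914 Y113.199 F2286
G0 X115.380 Y62.266
M4 S477
G01 X113.831 Y50.677 F2286
G01 X93.980 Y31.420 F2286
G01 X69.192 Y18.101 F2286
G01 X52.834 Y24.322 F2286
G0 X289.108 Y123.418
M4 S477
G01 X267.037 Y84.133 F2286
G01 X117.110 Y28.568 F2286
G01 X107.095 Y32.094 F2286
G01 X25.438 Y29.711 F2286
G01 X5.340 Y76.670 F2286
M5
G0 X0.000 Y0.000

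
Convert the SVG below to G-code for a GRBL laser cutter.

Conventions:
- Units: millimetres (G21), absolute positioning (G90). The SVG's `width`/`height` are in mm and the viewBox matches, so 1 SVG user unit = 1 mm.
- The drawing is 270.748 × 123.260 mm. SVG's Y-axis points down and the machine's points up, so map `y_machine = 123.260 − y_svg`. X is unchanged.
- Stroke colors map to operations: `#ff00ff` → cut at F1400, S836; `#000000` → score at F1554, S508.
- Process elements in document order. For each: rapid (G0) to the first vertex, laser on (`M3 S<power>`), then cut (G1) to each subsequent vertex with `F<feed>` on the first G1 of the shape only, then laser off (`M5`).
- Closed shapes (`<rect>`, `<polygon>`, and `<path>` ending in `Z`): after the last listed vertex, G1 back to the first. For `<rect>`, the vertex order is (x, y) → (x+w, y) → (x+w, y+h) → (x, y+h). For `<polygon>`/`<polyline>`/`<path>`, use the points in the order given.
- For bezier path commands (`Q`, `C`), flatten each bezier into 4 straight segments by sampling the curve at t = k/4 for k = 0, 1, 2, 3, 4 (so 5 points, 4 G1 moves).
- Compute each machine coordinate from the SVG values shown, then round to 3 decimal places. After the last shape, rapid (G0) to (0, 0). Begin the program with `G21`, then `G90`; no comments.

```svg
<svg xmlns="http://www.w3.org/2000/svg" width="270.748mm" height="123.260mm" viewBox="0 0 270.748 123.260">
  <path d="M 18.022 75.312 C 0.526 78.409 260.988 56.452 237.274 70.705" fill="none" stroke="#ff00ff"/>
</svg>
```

G21
G90
G0 X18.022 Y47.948
M3 S836
G1 X48.234 Y49.366 F1400
G1 X129.980 Y54.435
G1 X210.560 Y57.413
G1 X237.274 Y52.555
M5
G0 X0.000 Y0.000

1 u = 1 mm; y_m = 123.260 − y.

[1] `<path>` cubic bezier, #ff00ff→cut S836 F1400: (18.022,47.948) → (48.234,49.366) → (129.980,54.435) → (210.560,57.413) → (237.274,52.555)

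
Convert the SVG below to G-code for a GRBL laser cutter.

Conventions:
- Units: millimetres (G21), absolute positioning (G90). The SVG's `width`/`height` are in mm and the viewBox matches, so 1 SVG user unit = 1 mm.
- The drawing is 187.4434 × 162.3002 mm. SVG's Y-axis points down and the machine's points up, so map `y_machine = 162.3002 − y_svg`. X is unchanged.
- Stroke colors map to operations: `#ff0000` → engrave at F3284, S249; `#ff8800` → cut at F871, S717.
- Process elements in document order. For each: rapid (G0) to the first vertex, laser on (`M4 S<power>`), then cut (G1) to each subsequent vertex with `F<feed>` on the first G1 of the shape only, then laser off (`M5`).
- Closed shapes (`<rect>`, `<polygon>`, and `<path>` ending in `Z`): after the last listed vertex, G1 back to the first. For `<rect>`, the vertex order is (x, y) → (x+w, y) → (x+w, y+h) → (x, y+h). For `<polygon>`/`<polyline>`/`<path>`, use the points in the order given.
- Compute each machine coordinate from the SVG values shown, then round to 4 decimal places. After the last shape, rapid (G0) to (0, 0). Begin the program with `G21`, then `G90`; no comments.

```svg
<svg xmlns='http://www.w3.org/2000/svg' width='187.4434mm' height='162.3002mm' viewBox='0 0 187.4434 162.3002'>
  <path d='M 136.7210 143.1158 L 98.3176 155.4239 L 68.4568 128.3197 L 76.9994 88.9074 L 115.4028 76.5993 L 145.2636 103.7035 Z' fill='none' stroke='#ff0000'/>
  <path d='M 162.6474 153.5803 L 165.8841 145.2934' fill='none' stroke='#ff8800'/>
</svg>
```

G21
G90
G0 X136.7210 Y19.1844
M4 S249
G1 X98.3176 Y6.8763 F3284
G1 X68.4568 Y33.9805
G1 X76.9994 Y73.3928
G1 X115.4028 Y85.7009
G1 X145.2636 Y58.5967
G1 X136.7210 Y19.1844
M5
G0 X162.6474 Y8.7199
M4 S717
G1 X165.8841 Y17.0068 F871
M5
G0 X0.0000 Y0.0000

viewBox `0 0 187.4434 162.3002` with mm width/height → 1 unit = 1 mm. Flip: y_m = 162.3002 − y_svg.

**Shape 1** — `<path>` regular polygon, stroke `#ff0000` → engrave (S249, F3284). Machine vertices: (136.7210,19.1844) → (98.3176,6.8763) → (68.4568,33.9805) → (76.9994,73.3928) → (115.4028,85.7009) → (145.2636,58.5967) → (136.7210,19.1844). Closed: final G1 returns to the first vertex.

**Shape 2** — `<path>` line segment, stroke `#ff8800` → cut (S717, F871). Machine vertices: (162.6474,8.7199) → (165.8841,17.0068). Open path.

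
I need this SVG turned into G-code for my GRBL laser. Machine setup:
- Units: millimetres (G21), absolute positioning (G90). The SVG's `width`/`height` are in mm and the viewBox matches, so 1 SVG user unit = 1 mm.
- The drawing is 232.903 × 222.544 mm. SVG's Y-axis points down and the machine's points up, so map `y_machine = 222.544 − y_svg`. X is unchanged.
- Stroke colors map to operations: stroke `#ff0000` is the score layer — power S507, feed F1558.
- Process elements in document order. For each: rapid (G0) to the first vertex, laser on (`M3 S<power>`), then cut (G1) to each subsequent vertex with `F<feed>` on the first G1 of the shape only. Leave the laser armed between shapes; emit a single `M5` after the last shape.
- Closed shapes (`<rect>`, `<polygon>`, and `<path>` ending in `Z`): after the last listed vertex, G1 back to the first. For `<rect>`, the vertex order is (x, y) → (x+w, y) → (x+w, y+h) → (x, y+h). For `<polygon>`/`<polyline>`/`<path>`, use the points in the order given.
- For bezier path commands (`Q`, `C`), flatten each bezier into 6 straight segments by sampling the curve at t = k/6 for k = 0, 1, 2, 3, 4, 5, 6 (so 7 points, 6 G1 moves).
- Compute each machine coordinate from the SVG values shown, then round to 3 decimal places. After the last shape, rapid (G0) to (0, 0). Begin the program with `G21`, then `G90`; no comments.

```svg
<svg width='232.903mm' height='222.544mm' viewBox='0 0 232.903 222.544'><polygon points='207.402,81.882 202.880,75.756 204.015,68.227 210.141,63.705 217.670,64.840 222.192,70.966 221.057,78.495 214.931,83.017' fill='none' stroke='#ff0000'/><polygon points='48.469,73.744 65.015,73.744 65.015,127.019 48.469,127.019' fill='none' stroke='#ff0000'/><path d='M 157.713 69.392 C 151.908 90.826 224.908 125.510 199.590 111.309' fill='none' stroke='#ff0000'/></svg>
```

1 u = 1 mm; y_m = 222.544 − y.

[1] `<polygon>` regular polygon, #ff0000→score S507 F1558: (207.402,140.662) → (202.880,146.788) → (204.015,154.317) → (210.141,158.839) → (217.670,157.704) → (222.192,151.578) → (221.057,144.049) → (214.931,139.527) → (207.402,140.662) (closed)

[2] `<polygon>` rectangle, #ff0000→score S507 F1558: (48.469,148.800) → (65.015,148.800) → (65.015,95.525) → (48.469,95.525) → (48.469,148.800) (closed)

[3] `<path>` cubic bezier, #ff0000→score S507 F1558: (157.713,153.152) → (160.558,141.618) → (171.616,129.603) → (185.969,118.830) → (198.695,111.028) → (204.876,107.921) → (199.590,111.235)

G21
G90
G0 X207.402 Y140.662
M3 S507
G1 X202.880 Y146.788 F1558
G1 X204.015 Y154.317
G1 X210.141 Y158.839
G1 X217.670 Y157.704
G1 X222.192 Y151.578
G1 X221.057 Y144.049
G1 X214.931 Y139.527
G1 X207.402 Y140.662
G0 X48.469 Y148.800
M3 S507
G1 X65.015 Y148.800 F1558
G1 X65.015 Y95.525
G1 X48.469 Y95.525
G1 X48.469 Y148.800
G0 X157.713 Y153.152
M3 S507
G1 X160.558 Y141.618 F1558
G1 X171.616 Y129.603
G1 X185.969 Y118.830
G1 X198.695 Y111.028
G1 X204.876 Y107.921
G1 X199.590 Y111.235
M5
G0 X0.000 Y0.000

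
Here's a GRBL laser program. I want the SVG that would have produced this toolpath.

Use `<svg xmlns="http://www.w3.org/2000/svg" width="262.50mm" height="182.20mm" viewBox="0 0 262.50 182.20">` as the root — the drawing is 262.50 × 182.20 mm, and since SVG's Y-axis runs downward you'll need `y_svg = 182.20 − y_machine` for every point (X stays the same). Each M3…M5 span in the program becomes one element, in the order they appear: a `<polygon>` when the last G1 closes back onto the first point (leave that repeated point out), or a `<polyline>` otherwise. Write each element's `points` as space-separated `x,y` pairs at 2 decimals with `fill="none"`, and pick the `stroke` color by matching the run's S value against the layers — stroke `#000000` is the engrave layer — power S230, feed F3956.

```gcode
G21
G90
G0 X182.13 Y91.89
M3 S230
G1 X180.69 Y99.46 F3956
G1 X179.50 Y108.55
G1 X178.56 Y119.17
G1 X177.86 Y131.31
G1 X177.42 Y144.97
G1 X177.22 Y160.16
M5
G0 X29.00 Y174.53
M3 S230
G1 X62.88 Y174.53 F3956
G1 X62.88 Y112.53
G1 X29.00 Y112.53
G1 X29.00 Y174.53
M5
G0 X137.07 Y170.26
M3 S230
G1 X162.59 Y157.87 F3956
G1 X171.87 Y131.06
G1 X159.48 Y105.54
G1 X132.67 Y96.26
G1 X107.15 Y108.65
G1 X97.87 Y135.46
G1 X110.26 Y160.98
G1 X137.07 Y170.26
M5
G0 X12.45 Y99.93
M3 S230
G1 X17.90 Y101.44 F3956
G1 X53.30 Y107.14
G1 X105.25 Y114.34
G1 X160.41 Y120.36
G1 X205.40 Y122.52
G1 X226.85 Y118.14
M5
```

<svg xmlns="http://www.w3.org/2000/svg" width="262.50mm" height="182.20mm" viewBox="0 0 262.50 182.20">
  <polyline points="182.13,90.31 180.69,82.74 179.50,73.65 178.56,63.03 177.86,50.89 177.42,37.23 177.22,22.04" fill="none" stroke="#000000"/>
  <polygon points="29.00,7.67 62.88,7.67 62.88,69.67 29.00,69.67" fill="none" stroke="#000000"/>
  <polygon points="137.07,11.94 162.59,24.33 171.87,51.14 159.48,76.66 132.67,85.94 107.15,73.55 97.87,46.74 110.26,21.22" fill="none" stroke="#000000"/>
  <polyline points="12.45,82.27 17.90,80.76 53.30,75.06 105.25,67.86 160.41,61.84 205.40,59.68 226.85,64.06" fill="none" stroke="#000000"/>
</svg>

Machine Y-up, SVG Y-down with viewBox height 182.20, so y_svg = 182.20 − y_machine; X carries over. Every run uses S230, so all elements get stroke `#000000` (engrave).

Run 1: The run is open, so emit a `<polyline>` with points (Y-flipped): 182.13,90.31 180.69,82.74 179.50,73.65 178.56,63.03 177.86,50.89 177.42,37.23 177.22,22.04.

Run 2: The run returns to its start, so emit a `<polygon>` with points (Y-flipped): 29.00,7.67 62.88,7.67 62.88,69.67 29.00,69.67.

Run 3: The run returns to its start, so emit a `<polygon>` with points (Y-flipped): 137.07,11.94 162.59,24.33 171.87,51.14 159.48,76.66 132.67,85.94 107.15,73.55 97.87,46.74 110.26,21.22.

Run 4: The run is open, so emit a `<polyline>` with points (Y-flipped): 12.45,82.27 17.90,80.76 53.30,75.06 105.25,67.86 160.41,61.84 205.40,59.68 226.85,64.06.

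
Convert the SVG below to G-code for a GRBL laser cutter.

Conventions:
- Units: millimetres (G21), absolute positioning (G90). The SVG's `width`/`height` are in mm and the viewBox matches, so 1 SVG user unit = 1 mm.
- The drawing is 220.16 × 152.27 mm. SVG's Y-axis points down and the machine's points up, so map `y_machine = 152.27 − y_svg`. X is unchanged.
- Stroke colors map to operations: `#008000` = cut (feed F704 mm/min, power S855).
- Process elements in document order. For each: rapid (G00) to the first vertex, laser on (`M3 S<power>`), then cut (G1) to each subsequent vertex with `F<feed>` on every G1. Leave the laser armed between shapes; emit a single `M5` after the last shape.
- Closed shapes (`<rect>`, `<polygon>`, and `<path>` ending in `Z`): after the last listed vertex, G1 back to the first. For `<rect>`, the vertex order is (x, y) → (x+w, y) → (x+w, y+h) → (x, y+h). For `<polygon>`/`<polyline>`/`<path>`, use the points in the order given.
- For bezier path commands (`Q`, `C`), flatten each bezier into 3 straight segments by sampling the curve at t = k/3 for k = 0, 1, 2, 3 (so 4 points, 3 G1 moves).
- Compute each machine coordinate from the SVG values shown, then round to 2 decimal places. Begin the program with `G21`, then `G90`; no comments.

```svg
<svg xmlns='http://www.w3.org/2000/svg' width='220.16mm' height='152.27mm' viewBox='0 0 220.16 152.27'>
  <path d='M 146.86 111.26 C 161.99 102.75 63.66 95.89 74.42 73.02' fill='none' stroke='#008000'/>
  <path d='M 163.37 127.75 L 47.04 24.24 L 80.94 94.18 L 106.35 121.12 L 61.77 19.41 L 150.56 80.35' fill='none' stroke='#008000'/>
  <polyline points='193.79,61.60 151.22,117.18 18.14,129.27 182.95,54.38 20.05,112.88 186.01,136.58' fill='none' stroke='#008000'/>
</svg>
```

Since the viewBox matches the mm dimensions, user units are millimetres directly. The only transform is the Y-flip y_m = 152.27 − y_svg.

Shape 1 is a cubic bezier drawn with `<path>`. Its stroke #008000 means cut at S855, F704. After flipping Y the toolpath is (146.86,41.01) → (132.41,49.62) → (91.78,61.06) → (74.42,79.25).

Shape 2 is a open polyline drawn with `<path>`. Its stroke #008000 means cut at S855, F704. After flipping Y the toolpath is (163.37,24.52) → (47.04,128.03) → (80.94,58.09) → (106.35,31.15) → (61.77,132.86) → (150.56,71.92).

Shape 3 is a open polyline drawn with `<polyline>`. Its stroke #008000 means cut at S855, F704. After flipping Y the toolpath is (193.79,90.67) → (151.22,35.09) → (18.14,23.00) → (182.95,97.89) → (20.05,39.39) → (186.01,15.69).

G21
G90
G00 X146.86 Y41.01
M3 S855
G1 X132.41 Y49.62 F704
G1 X91.78 Y61.06 F704
G1 X74.42 Y79.25 F704
G00 X163.37 Y24.52
M3 S855
G1 X47.04 Y128.03 F704
G1 X80.94 Y58.09 F704
G1 X106.35 Y31.15 F704
G1 X61.77 Y132.86 F704
G1 X150.56 Y71.92 F704
G00 X193.79 Y90.67
M3 S855
G1 X151.22 Y35.09 F704
G1 X18.14 Y23.00 F704
G1 X182.95 Y97.89 F704
G1 X20.05 Y39.39 F704
G1 X186.01 Y15.69 F704
M5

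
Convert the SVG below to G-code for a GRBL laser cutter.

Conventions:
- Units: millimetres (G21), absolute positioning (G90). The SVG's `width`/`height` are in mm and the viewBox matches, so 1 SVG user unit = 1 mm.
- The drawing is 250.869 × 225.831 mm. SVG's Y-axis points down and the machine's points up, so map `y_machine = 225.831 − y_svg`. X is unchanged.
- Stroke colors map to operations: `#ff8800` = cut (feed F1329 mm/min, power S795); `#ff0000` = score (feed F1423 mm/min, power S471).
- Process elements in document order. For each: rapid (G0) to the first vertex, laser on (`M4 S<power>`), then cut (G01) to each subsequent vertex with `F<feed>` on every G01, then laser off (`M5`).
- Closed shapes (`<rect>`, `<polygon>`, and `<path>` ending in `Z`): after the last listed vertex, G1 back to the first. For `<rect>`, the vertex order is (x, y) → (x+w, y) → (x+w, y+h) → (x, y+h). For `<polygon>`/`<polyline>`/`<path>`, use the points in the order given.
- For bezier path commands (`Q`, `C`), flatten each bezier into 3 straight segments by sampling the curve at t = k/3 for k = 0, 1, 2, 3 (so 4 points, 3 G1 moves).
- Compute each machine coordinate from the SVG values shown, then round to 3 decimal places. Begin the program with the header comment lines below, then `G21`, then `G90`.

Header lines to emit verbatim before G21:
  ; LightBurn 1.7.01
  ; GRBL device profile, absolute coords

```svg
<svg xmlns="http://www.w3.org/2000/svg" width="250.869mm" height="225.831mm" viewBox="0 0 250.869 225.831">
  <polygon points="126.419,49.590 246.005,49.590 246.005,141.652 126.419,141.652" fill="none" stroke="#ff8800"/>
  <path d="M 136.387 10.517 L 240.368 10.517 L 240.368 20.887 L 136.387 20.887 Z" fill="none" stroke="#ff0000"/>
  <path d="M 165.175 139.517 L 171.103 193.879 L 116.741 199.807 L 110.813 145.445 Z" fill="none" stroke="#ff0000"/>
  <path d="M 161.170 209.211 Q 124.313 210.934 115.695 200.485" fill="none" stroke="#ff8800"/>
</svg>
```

1 u = 1 mm; y_m = 225.831 − y.

[1] `<polygon>` rectangle, #ff8800→cut S795 F1329: (126.419,176.241) → (246.005,176.241) → (246.005,84.179) → (126.419,84.179) → (126.419,176.241) (closed)

[2] `<path>` rectangle, #ff0000→score S471 F1423: (136.387,215.314) → (240.368,215.314) → (240.368,204.944) → (136.387,204.944) → (136.387,215.314) (closed)

[3] `<path>` regular polygon, #ff0000→score S471 F1423: (165.175,86.314) → (171.103,31.952) → (116.741,26.024) → (110.813,80.386) → (165.175,86.314) (closed)

[4] `<path>` quadratic bezier, #ff8800→cut S795 F1329: (161.170,16.620) → (139.736,16.824) → (124.578,19.732) → (115.695,25.346)

; LightBurn 1.7.01
; GRBL device profile, absolute coords
G21
G90
G0 X126.419 Y176.241
M4 S795
G01 X246.005 Y176.241 F1329
G01 X246.005 Y84.179 F1329
G01 X126.419 Y84.179 F1329
G01 X126.419 Y176.241 F1329
M5
G0 X136.387 Y215.314
M4 S471
G01 X240.368 Y215.314 F1423
G01 X240.368 Y204.944 F1423
G01 X136.387 Y204.944 F1423
G01 X136.387 Y215.314 F1423
M5
G0 X165.175 Y86.314
M4 S471
G01 X171.103 Y31.952 F1423
G01 X116.741 Y26.024 F1423
G01 X110.813 Y80.386 F1423
G01 X165.175 Y86.314 F1423
M5
G0 X161.170 Y16.620
M4 S795
G01 X139.736 Y16.824 F1329
G01 X124.578 Y19.732 F1329
G01 X115.695 Y25.346 F1329
M5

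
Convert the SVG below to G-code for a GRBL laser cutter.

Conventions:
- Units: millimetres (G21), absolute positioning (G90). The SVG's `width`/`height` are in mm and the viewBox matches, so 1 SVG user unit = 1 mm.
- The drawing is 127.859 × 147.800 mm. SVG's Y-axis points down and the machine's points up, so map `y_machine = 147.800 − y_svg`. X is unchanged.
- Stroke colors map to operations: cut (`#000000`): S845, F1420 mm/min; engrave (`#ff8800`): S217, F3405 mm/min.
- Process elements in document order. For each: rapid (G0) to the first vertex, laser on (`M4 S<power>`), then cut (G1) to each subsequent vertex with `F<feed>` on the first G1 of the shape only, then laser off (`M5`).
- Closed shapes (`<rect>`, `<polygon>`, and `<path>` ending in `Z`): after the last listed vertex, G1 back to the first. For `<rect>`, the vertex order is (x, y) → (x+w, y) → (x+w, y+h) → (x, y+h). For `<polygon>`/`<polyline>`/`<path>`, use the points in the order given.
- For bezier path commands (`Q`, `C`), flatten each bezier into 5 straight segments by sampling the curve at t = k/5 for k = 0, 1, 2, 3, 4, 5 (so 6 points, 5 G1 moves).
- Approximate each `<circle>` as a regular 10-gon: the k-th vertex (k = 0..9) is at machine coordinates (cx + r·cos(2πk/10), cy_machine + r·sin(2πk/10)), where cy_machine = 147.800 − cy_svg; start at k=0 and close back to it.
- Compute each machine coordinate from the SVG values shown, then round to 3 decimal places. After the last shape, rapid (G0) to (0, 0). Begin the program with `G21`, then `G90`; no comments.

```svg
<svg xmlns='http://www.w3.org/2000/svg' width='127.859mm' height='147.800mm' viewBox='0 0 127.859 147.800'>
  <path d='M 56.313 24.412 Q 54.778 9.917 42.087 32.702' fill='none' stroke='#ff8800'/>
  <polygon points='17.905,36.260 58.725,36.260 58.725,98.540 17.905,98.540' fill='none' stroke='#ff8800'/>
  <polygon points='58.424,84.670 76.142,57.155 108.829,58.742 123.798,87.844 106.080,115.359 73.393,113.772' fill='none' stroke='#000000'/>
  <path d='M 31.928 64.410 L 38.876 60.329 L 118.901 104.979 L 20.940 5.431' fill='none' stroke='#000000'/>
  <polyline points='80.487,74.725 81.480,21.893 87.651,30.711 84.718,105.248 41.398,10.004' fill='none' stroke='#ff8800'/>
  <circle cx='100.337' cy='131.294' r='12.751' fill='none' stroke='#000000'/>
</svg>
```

1 u = 1 mm; y_m = 147.800 − y.

[1] `<path>` quadratic bezier, #ff8800→engrave S217 F3405: (56.313,123.388) → (55.253,127.695) → (53.300,129.019) → (50.455,127.361) → (46.717,122.721) → (42.087,115.098)

[2] `<polygon>` rectangle, #ff8800→engrave S217 F3405: (17.905,111.540) → (58.725,111.540) → (58.725,49.260) → (17.905,49.260) → (17.905,111.540) (closed)

[3] `<polygon>` regular polygon, #000000→cut S845 F1420: (58.424,63.130) → (76.142,90.645) → (108.829,89.058) → (123.798,59.956) → (106.080,32.441) → (73.393,34.028) → (58.424,63.130) (closed)

[4] `<path>` open polyline, #000000→cut S845 F1420: (31.928,83.390) → (38.876,87.471) → (118.901,42.821) → (20.940,142.369)

[5] `<polyline>` open polyline, #ff8800→engrave S217 F3405: (80.487,73.075) → (81.480,125.907) → (87.651,117.089) → (84.718,42.552) → (41.398,137.796)

[6] `<circle>` circle, #000000→cut S845 F1420: (113.088,16.506) → (110.653,24.001) → (104.277,28.633) → (96.397,28.633) → (90.021,24.001) → (87.586,16.506) → (90.021,9.011) → (96.397,4.379) → (104.277,4.379) → (110.653,9.011) → (113.088,16.506) (closed)

G21
G90
G0 X56.313 Y123.388
M4 S217
G1 X55.253 Y127.695 F3405
G1 X53.300 Y129.019
G1 X50.455 Y127.361
G1 X46.717 Y122.721
G1 X42.087 Y115.098
M5
G0 X17.905 Y111.540
M4 S217
G1 X58.725 Y111.540 F3405
G1 X58.725 Y49.260
G1 X17.905 Y49.260
G1 X17.905 Y111.540
M5
G0 X58.424 Y63.130
M4 S845
G1 X76.142 Y90.645 F1420
G1 X108.829 Y89.058
G1 X123.798 Y59.956
G1 X106.080 Y32.441
G1 X73.393 Y34.028
G1 X58.424 Y63.130
M5
G0 X31.928 Y83.390
M4 S845
G1 X38.876 Y87.471 F1420
G1 X118.901 Y42.821
G1 X20.940 Y142.369
M5
G0 X80.487 Y73.075
M4 S217
G1 X81.480 Y125.907 F3405
G1 X87.651 Y117.089
G1 X84.718 Y42.552
G1 X41.398 Y137.796
M5
G0 X113.088 Y16.506
M4 S845
G1 X110.653 Y24.001 F1420
G1 X104.277 Y28.633
G1 X96.397 Y28.633
G1 X90.021 Y24.001
G1 X87.586 Y16.506
G1 X90.021 Y9.011
G1 X96.397 Y4.379
G1 X104.277 Y4.379
G1 X110.653 Y9.011
G1 X113.088 Y16.506
M5
G0 X0.000 Y0.000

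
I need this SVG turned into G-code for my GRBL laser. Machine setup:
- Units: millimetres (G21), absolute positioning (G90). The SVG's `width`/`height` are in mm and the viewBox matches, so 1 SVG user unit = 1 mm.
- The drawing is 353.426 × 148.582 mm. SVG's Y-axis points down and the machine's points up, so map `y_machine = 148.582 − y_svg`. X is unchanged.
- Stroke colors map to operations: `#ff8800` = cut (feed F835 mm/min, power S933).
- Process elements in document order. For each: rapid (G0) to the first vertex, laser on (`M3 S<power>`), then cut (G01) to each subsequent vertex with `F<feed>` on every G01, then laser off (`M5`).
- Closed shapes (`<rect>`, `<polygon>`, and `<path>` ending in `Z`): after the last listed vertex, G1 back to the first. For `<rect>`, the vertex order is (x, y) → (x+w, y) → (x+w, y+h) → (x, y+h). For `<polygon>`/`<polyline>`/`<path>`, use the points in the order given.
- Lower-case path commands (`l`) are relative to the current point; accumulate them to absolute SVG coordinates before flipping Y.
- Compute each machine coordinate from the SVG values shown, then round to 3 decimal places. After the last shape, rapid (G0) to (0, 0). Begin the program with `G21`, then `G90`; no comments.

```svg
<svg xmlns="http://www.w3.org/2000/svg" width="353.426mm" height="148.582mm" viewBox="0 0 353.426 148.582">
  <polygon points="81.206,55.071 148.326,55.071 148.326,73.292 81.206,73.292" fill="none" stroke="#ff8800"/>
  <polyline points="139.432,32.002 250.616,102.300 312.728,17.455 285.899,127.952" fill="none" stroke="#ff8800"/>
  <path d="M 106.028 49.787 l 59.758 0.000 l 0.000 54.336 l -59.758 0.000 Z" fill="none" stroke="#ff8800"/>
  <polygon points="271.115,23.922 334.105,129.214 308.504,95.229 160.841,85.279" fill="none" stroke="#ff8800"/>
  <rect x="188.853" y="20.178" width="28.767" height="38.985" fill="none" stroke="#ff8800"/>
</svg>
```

G21
G90
G0 X81.206 Y93.511
M3 S933
G01 X148.326 Y93.511 F835
G01 X148.326 Y75.290 F835
G01 X81.206 Y75.290 F835
G01 X81.206 Y93.511 F835
M5
G0 X139.432 Y116.580
M3 S933
G01 X250.616 Y46.282 F835
G01 X312.728 Y131.127 F835
G01 X285.899 Y20.630 F835
M5
G0 X106.028 Y98.795
M3 S933
G01 X165.786 Y98.795 F835
G01 X165.786 Y44.459 F835
G01 X106.028 Y44.459 F835
G01 X106.028 Y98.795 F835
M5
G0 X271.115 Y124.660
M3 S933
G01 X334.105 Y19.368 F835
G01 X308.504 Y53.353 F835
G01 X160.841 Y63.303 F835
G01 X271.115 Y124.660 F835
M5
G0 X188.853 Y128.404
M3 S933
G01 X217.620 Y128.404 F835
G01 X217.620 Y89.419 F835
G01 X188.853 Y89.419 F835
G01 X188.853 Y128.404 F835
M5
G0 X0.000 Y0.000

Since the viewBox matches the mm dimensions, user units are millimetres directly. The only transform is the Y-flip y_m = 148.582 − y_svg.

Shape 1 is a rectangle drawn with `<polygon>`. Its stroke #ff8800 means cut at S933, F835. After flipping Y the toolpath is (81.206,93.511) → (148.326,93.511) → (148.326,75.290) → (81.206,75.290) → (81.206,93.511), returning to the start.

Shape 2 is a open polyline drawn with `<polyline>`. Its stroke #ff8800 means cut at S933, F835. After flipping Y the toolpath is (139.432,116.580) → (250.616,46.282) → (312.728,131.127) → (285.899,20.630).

Shape 3 is a rectangle drawn with `<path>`. Its stroke #ff8800 means cut at S933, F835. After flipping Y the toolpath is (106.028,98.795) → (165.786,98.795) → (165.786,44.459) → (106.028,44.459) → (106.028,98.795), returning to the start.

Shape 4 is a closed polygon drawn with `<polygon>`. Its stroke #ff8800 means cut at S933, F835. After flipping Y the toolpath is (271.115,124.660) → (334.105,19.368) → (308.504,53.353) → (160.841,63.303) → (271.115,124.660), returning to the start.

Shape 5 is a rectangle drawn with `<rect>`. Its stroke #ff8800 means cut at S933, F835. After flipping Y the toolpath is (188.853,128.404) → (217.620,128.404) → (217.620,89.419) → (188.853,89.419) → (188.853,128.404), returning to the start.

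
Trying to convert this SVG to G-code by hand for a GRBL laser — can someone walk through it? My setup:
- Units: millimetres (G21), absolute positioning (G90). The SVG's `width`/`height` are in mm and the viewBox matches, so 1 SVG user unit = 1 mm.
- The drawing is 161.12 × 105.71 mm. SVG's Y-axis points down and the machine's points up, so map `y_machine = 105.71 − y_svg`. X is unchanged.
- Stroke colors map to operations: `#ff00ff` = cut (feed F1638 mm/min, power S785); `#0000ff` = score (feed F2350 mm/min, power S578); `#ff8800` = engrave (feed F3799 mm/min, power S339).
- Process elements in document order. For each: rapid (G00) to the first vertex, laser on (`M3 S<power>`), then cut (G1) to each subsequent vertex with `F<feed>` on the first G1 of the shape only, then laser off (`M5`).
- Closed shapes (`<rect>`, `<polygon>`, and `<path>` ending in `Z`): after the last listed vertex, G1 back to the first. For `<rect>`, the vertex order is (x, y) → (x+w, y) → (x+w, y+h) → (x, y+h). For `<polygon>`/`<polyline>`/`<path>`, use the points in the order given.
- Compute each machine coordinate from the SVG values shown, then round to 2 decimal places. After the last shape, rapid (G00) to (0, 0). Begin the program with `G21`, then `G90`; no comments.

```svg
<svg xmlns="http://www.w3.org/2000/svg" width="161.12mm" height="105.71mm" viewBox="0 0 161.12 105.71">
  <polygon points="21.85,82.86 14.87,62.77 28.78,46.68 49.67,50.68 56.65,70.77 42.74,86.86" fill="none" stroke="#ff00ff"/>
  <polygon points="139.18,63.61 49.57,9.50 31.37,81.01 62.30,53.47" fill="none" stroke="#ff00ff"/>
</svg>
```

1 u = 1 mm; y_m = 105.71 − y.

[1] `<polygon>` regular polygon, #ff00ff→cut S785 F1638: (21.85,22.85) → (14.87,42.94) → (28.78,59.03) → (49.67,55.03) → (56.65,34.94) → (42.74,18.85) → (21.85,22.85) (closed)

[2] `<polygon>` closed polygon, #ff00ff→cut S785 F1638: (139.18,42.10) → (49.57,96.21) → (31.37,24.70) → (62.30,52.24) → (139.18,42.10) (closed)

G21
G90
G00 X21.85 Y22.85
M3 S785
G1 X14.87 Y42.94 F1638
G1 X28.78 Y59.03
G1 X49.67 Y55.03
G1 X56.65 Y34.94
G1 X42.74 Y18.85
G1 X21.85 Y22.85
M5
G00 X139.18 Y42.10
M3 S785
G1 X49.57 Y96.21 F1638
G1 X31.37 Y24.70
G1 X62.30 Y52.24
G1 X139.18 Y42.10
M5
G00 X0.00 Y0.00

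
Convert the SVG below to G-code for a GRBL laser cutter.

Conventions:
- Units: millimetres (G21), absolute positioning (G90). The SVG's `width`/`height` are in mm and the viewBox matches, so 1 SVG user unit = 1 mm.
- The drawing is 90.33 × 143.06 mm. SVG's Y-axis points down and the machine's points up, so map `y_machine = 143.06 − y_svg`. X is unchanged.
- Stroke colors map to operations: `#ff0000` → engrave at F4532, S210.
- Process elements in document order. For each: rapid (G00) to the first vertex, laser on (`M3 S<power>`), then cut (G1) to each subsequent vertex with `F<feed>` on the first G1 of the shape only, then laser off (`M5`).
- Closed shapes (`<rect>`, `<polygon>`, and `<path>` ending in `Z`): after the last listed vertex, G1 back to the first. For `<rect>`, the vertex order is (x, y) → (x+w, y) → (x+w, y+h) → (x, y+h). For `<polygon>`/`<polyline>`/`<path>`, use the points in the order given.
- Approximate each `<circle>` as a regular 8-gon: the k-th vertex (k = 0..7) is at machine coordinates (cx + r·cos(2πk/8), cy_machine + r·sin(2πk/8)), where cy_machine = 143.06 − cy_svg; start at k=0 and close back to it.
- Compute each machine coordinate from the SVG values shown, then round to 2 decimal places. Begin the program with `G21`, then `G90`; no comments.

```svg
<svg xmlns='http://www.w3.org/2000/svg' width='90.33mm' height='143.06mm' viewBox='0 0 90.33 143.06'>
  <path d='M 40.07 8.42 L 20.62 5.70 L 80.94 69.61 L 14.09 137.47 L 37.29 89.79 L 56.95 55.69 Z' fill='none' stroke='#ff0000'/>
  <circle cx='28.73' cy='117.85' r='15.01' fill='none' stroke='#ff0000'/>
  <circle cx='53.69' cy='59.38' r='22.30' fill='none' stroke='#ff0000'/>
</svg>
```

G21
G90
G00 X40.07 Y134.64
M3 S210
G1 X20.62 Y137.36 F4532
G1 X80.94 Y73.45
G1 X14.09 Y5.59
G1 X37.29 Y53.27
G1 X56.95 Y87.37
G1 X40.07 Y134.64
M5
G00 X43.74 Y25.21
M3 S210
G1 X39.34 Y35.82 F4532
G1 X28.73 Y40.22
G1 X18.12 Y35.82
G1 X13.72 Y25.21
G1 X18.12 Y14.60
G1 X28.73 Y10.20
G1 X39.34 Y14.60
G1 X43.74 Y25.21
M5
G00 X75.99 Y83.68
M3 S210
G1 X69.46 Y99.45 F4532
G1 X53.69 Y105.98
G1 X37.92 Y99.45
G1 X31.39 Y83.68
G1 X37.92 Y67.91
G1 X53.69 Y61.38
G1 X69.46 Y67.91
G1 X75.99 Y83.68
M5

viewBox `0 0 90.33 143.06` with mm width/height → 1 unit = 1 mm. Flip: y_m = 143.06 − y_svg.

**Shape 1** — `<path>` closed polygon, stroke `#ff0000` → engrave (S210, F4532). Machine vertices: (40.07,134.64) → (20.62,137.36) → (80.94,73.45) → (14.09,5.59) → (37.29,53.27) → (56.95,87.37) → (40.07,134.64). Closed: final G1 returns to the first vertex.

**Shape 2** — `<circle>` circle, stroke `#ff0000` → engrave (S210, F4532). Machine vertices: (43.74,25.21) → (39.34,35.82) → (28.73,40.22) → (18.12,35.82) → (13.72,25.21) → (18.12,14.60) → (28.73,10.20) → (39.34,14.60) → (43.74,25.21). Closed: final G1 returns to the first vertex.

**Shape 3** — `<circle>` circle, stroke `#ff0000` → engrave (S210, F4532). Machine vertices: (75.99,83.68) → (69.46,99.45) → (53.69,105.98) → (37.92,99.45) → (31.39,83.68) → (37.92,67.91) → (53.69,61.38) → (69.46,67.91) → (75.99,83.68). Closed: final G1 returns to the first vertex.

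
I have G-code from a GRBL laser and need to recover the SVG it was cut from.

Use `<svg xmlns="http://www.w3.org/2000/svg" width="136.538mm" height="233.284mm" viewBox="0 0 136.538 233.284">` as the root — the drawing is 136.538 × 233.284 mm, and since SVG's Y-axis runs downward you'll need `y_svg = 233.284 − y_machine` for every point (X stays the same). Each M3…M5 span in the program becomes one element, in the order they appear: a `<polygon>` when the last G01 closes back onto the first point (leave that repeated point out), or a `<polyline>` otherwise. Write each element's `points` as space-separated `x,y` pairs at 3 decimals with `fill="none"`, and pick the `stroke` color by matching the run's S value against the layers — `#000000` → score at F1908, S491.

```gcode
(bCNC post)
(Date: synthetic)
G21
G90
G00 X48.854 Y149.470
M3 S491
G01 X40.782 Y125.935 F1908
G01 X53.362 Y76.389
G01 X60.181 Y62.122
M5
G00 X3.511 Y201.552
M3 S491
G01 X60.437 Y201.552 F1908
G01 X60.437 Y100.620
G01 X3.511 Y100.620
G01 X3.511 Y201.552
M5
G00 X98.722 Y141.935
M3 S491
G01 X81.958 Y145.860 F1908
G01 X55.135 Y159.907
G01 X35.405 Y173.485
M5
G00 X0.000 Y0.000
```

Each laser-on run becomes one SVG element. Flip Y back into SVG space with y_svg = 233.284 − y_machine. Every run uses S491, so all elements get stroke `#000000` (score).

Run 1: The run is open, so emit a `<polyline>` with points (Y-flipped): 48.854,83.814 40.782,107.349 53.362,156.895 60.181,171.162.

Run 2: The run returns to its start, so emit a `<polygon>` with points (Y-flipped): 3.511,31.732 60.437,31.732 60.437,132.664 3.511,132.664.

Run 3: The run is open, so emit a `<polyline>` with points (Y-flipped): 98.722,91.349 81.958,87.424 55.135,73.377 35.405,59.799.

<svg xmlns="http://www.w3.org/2000/svg" width="136.538mm" height="233.284mm" viewBox="0 0 136.538 233.284">
  <polyline points="48.854,83.814 40.782,107.349 53.362,156.895 60.181,171.162" fill="none" stroke="#000000"/>
  <polygon points="3.511,31.732 60.437,31.732 60.437,132.664 3.511,132.664" fill="none" stroke="#000000"/>
  <polyline points="98.722,91.349 81.958,87.424 55.135,73.377 35.405,59.799" fill="none" stroke="#000000"/>
</svg>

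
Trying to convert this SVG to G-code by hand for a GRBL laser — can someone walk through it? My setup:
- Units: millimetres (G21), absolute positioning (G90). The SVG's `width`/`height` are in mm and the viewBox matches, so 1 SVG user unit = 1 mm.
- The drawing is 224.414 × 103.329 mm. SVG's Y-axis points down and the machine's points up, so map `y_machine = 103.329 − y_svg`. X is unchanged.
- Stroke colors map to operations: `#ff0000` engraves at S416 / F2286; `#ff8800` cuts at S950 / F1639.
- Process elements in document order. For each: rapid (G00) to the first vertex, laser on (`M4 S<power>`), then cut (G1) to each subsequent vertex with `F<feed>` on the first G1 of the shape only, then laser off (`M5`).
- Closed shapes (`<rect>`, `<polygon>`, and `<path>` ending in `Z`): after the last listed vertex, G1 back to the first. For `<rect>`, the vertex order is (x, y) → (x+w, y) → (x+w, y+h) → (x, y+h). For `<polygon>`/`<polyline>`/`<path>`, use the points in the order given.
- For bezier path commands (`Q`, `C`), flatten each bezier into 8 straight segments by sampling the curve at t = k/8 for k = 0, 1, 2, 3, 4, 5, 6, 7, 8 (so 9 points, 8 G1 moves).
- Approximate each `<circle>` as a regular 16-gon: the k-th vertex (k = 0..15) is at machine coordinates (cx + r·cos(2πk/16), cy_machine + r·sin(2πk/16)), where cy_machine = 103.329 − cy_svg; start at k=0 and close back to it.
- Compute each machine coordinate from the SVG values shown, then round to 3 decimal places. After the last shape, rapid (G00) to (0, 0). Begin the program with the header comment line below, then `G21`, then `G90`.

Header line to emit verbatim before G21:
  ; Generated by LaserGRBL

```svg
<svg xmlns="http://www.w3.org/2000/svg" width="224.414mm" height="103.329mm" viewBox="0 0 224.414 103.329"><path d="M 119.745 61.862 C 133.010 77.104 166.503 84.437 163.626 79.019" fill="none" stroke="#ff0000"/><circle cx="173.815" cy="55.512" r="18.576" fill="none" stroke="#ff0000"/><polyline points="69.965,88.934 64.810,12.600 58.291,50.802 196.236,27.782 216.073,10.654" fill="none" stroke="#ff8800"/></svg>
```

1 u = 1 mm; y_m = 103.329 − y.

[1] `<path>` cubic bezier, #ff0000→engrave S416 F2286: (119.745,41.467) → (125.557,36.131) → (132.602,31.594) → (140.217,27.912) → (147.739,25.141) → (154.504,23.339) → (159.849,22.562) → (163.111,22.866) → (163.626,24.310)

[2] `<circle>` circle, #ff0000→engrave S416 F2286: (192.391,47.817) → (190.977,54.926) → (186.950,60.952) → (180.924,64.979) → (173.815,66.393) → (166.706,64.979) → (160.680,60.952) → (156.653,54.926) → (155.239,47.817) → (156.653,40.708) → (160.680,34.682) → (166.706,30.655) → (173.815,29.241) → (180.924,30.655) → (186.950,34.682) → (190.977,40.708) → (192.391,47.817) (closed)

[3] `<polyline>` open polyline, #ff8800→cut S950 F1639: (69.965,14.395) → (64.810,90.729) → (58.291,52.527) → (196.236,75.547) → (216.073,92.675)

; Generated by LaserGRBL
G21
G90
G00 X119.745 Y41.467
M4 S416
G1 X125.557 Y36.131 F2286
G1 X132.602 Y31.594
G1 X140.217 Y27.912
G1 X147.739 Y25.141
G1 X154.504 Y23.339
G1 X159.849 Y22.562
G1 X163.111 Y22.866
G1 X163.626 Y24.310
M5
G00 X192.391 Y47.817
M4 S416
G1 X190.977 Y54.926 F2286
G1 X186.950 Y60.952
G1 X180.924 Y64.979
G1 X173.815 Y66.393
G1 X166.706 Y64.979
G1 X160.680 Y60.952
G1 X156.653 Y54.926
G1 X155.239 Y47.817
G1 X156.653 Y40.708
G1 X160.680 Y34.682
G1 X166.706 Y30.655
G1 X173.815 Y29.241
G1 X180.924 Y30.655
G1 X186.950 Y34.682
G1 X190.977 Y40.708
G1 X192.391 Y47.817
M5
G00 X69.965 Y14.395
M4 S950
G1 X64.810 Y90.729 F1639
G1 X58.291 Y52.527
G1 X196.236 Y75.547
G1 X216.073 Y92.675
M5
G00 X0.000 Y0.000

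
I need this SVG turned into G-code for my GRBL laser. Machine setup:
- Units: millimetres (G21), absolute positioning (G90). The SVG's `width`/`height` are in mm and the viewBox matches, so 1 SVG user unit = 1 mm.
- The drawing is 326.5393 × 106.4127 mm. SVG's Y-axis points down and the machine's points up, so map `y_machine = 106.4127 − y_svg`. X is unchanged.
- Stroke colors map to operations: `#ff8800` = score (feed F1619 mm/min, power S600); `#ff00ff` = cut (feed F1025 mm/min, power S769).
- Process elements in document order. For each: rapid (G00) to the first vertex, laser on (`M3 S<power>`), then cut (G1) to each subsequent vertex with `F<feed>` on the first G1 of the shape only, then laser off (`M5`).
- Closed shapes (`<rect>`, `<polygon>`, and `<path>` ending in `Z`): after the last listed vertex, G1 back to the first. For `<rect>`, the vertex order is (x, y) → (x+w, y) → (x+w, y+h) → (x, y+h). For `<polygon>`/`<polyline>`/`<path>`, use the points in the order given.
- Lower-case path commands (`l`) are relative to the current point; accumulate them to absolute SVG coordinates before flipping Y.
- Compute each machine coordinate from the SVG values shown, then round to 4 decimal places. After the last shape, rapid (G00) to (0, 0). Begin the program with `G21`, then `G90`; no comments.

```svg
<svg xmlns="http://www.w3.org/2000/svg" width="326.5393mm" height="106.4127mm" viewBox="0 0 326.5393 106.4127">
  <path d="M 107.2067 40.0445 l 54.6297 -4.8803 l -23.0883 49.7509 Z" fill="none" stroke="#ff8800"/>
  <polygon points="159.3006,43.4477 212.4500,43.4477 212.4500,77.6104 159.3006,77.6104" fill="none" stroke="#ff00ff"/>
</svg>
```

viewBox `0 0 326.5393 106.4127` with mm width/height → 1 unit = 1 mm. Flip: y_m = 106.4127 − y_svg.

**Shape 1** — `<path>` regular polygon, stroke `#ff8800` → score (S600, F1619). Machine vertices: (107.2067,66.3682) → (161.8364,71.2485) → (138.7481,21.4976) → (107.2067,66.3682). Closed: final G1 returns to the first vertex.

**Shape 2** — `<polygon>` rectangle, stroke `#ff00ff` → cut (S769, F1025). Machine vertices: (159.3006,62.9650) → (212.4500,62.9650) → (212.4500,28.8023) → (159.3006,28.8023) → (159.3006,62.9650). Closed: final G1 returns to the first vertex.

G21
G90
G00 X107.2067 Y66.3682
M3 S600
G1 X161.8364 Y71.2485 F1619
G1 X138.7481 Y21.4976
G1 X107.2067 Y66.3682
M5
G00 X159.3006 Y62.9650
M3 S769
G1 X212.4500 Y62.9650 F1025
G1 X212.4500 Y28.8023
G1 X159.3006 Y28.8023
G1 X159.3006 Y62.9650
M5
G00 X0.0000 Y0.0000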